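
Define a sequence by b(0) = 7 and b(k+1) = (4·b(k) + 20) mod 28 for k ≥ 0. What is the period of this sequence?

3

We have b(0) = 7; b(1) = 20; b(2) = 16; b(3) = 0; b(4) = 20.
Since b(4) = b(1) = 20, the sequence is eventually periodic: after a pre-period of length 1 it cycles with period 3.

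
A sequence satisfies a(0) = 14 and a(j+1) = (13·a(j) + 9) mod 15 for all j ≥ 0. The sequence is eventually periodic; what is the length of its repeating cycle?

Listing terms: a(0) = 14; a(1) = 11; a(2) = 2; a(3) = 5; a(4) = 14.
Since a(4) = a(0) = 14, the sequence is periodic with period 4.

4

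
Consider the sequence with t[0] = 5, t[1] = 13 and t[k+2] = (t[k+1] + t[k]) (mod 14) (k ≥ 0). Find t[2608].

5

Listing terms: t[0] = 5, t[1] = 13, t[2] = 4, t[3] = 3, t[4] = 7, t[5] = 10, t[6] = 3, t[7] = 13, t[8] = 2, t[9] = 1, t[10] = 3, t[11] = 4, t[12] = 7, t[13] = 11, t[14] = 4, t[15] = 1, t[16] = 5, t[17] = 6, t[18] = 11, t[19] = 3, t[20] = 0, t[21] = 3, t[22] = 3, t[23] = 6, t[24] = 9, t[25] = 1, t[26] = 10, t[27] = 11, t[28] = 7, t[29] = 4, t[30] = 11, t[31] = 1, t[32] = 12, t[33] = 13, t[34] = 11, t[35] = 10, t[36] = 7, t[37] = 3, t[38] = 10, t[39] = 13, t[40] = 9, t[41] = 8, t[42] = 3, t[43] = 11, t[44] = 0, t[45] = 11, t[46] = 11, t[47] = 8, t[48] = 5, t[49] = 13.
The sequence repeats with period 48.
(2608 - 0) mod 48 = 16, so t[2608] = t[16] = 5.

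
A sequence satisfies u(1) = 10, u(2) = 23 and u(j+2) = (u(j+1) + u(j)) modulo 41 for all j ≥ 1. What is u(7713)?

u(1) = 10, u(2) = 23, u(3) = 33, u(4) = 15, u(5) = 7, u(6) = 22, u(7) = 29, u(8) = 10, u(9) = 39, u(10) = 8, u(11) = 6, u(12) = 14, u(13) = 20, u(14) = 34, u(15) = 13, u(16) = 6, u(17) = 19, u(18) = 25, u(19) = 3, u(20) = 28, u(21) = 31, u(22) = 18, u(23) = 8, u(24) = 26, u(25) = 34, u(26) = 19, u(27) = 12, u(28) = 31, u(29) = 2, u(30) = 33, u(31) = 35, u(32) = 27, u(33) = 21, u(34) = 7, u(35) = 28, u(36) = 35, u(37) = 22, u(38) = 16, u(39) = 38, u(40) = 13, u(41) = 10, u(42) = 23.
The sequence repeats with period 40.
(7713 - 1) mod 40 = 32, so u(7713) = u(33) = 21.

21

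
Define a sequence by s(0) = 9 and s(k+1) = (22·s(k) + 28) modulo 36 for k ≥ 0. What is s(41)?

We have s(0) = 9; s(1) = 10; s(2) = 32; s(3) = 12; s(4) = 4; s(5) = 8; s(6) = 24; s(7) = 16; s(8) = 20; s(9) = 0; s(10) = 28; s(11) = 32.
Since s(11) = s(2) = 32, the sequence is eventually periodic: after a pre-period of length 2 it cycles with period 9.
For k ≥ 2, s(k) depends only on (k - 2) mod 9. (41 - 2) mod 9 = 3, so s(41) = s(5) = 8.

8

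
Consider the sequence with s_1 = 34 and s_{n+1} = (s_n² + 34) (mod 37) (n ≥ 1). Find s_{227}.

We have s_1 = 34; s_2 = 6; s_3 = 33; s_4 = 13; s_5 = 18; s_6 = 25; s_7 = 30; s_8 = 9; s_9 = 4; s_{10} = 13.
Since s_{10} = s_4 = 13, the sequence is eventually periodic: after a pre-period of length 3 it cycles with period 6.
For n ≥ 4, s_n depends only on (n - 4) mod 6. (227 - 4) mod 6 = 1, so s_{227} = s_5 = 18.

18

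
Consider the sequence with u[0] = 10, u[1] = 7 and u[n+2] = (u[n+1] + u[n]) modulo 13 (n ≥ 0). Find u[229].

0

We have u[0] = 10; u[1] = 7; u[2] = 4; u[3] = 11; u[4] = 2; u[5] = 0; u[6] = 2; u[7] = 2; u[8] = 4; u[9] = 6; u[10] = 10; u[11] = 3; u[12] = 0; u[13] = 3; u[14] = 3; u[15] = 6; u[16] = 9; u[17] = 2; u[18] = 11; u[19] = 0; u[20] = 11; u[21] = 11; u[22] = 9; u[23] = 7; u[24] = 3; u[25] = 10; u[26] = 0; u[27] = 10; u[28] = 10; u[29] = 7.
The sequence repeats with period 28.
(229 - 0) mod 28 = 5, so u[229] = u[5] = 0.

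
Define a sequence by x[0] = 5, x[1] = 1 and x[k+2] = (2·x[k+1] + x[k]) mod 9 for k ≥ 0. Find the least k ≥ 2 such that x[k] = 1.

4

Listing terms: x[0] = 5; x[1] = 1; x[2] = 7; x[3] = 6; x[4] = 1; x[5] = 8; x[6] = 8; x[7] = 6; x[8] = 2; x[9] = 1; x[10] = 4; x[11] = 0; x[12] = 4; x[13] = 8; x[14] = 2; x[15] = 3; x[16] = 8; x[17] = 1; x[18] = 1; x[19] = 3; x[20] = 7; x[21] = 8; x[22] = 5; x[23] = 0; x[24] = 5; x[25] = 1.
The sequence repeats with period 24.
The value 1 first appears (with k ≥ 2) at x[4].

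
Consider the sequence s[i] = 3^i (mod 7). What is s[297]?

Computing terms: s[0] = 1, s[1] = 3, s[2] = 2, s[3] = 6, s[4] = 4, s[5] = 5, s[6] = 1.
Since s[6] = s[0] = 1, the sequence is periodic with period 6.
(297 - 0) mod 6 = 3, so s[297] = s[3] = 6.

6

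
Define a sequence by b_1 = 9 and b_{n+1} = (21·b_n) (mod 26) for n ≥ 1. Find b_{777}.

9

Listing terms: b_1 = 9; b_2 = 7; b_3 = 17; b_4 = 19; b_5 = 9.
Since b_5 = b_1 = 9, the sequence is periodic with period 4.
(777 - 1) mod 4 = 0, so b_{777} = b_1 = 9.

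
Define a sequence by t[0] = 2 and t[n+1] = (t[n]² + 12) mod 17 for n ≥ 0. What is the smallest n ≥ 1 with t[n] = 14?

4

Listing terms: t[0] = 2, t[1] = 16, t[2] = 13, t[3] = 11, t[4] = 14, t[5] = 4, t[6] = 11.
Since t[6] = t[3] = 11, the sequence is eventually periodic: after a pre-period of length 3 it cycles with period 3.
The value 14 first appears (with n ≥ 1) at t[4].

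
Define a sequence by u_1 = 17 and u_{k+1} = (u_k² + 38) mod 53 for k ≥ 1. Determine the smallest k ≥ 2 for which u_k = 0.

9

Computing terms: u_1 = 17,  u_2 = 9,  u_3 = 13,  u_4 = 48,  u_5 = 10,  u_6 = 32,  u_7 = 2,  u_8 = 42,  u_9 = 0,  u_{10} = 38,  u_{11} = 51,  u_{12} = 42.
Since u_{12} = u_8 = 42, the sequence is eventually periodic: after a pre-period of length 7 it cycles with period 4.
The value 0 first appears (with k ≥ 2) at u_9.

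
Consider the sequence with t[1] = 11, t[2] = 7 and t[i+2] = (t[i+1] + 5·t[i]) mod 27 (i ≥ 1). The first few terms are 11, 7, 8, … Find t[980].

16

We have t[1] = 11,  t[2] = 7,  t[3] = 8,  t[4] = 16,  t[5] = 2,  t[6] = 1,  t[7] = 11,  t[8] = 16,  t[9] = 17,  t[10] = 16,  t[11] = 20,  t[12] = 19,  t[13] = 11,  t[14] = 25,  t[15] = 26,  t[16] = 16,  t[17] = 11,  t[18] = 10,  t[19] = 11,  t[20] = 7.
Since (t[19], t[20]) = (t[1], t[2]) = (11, 7) (two consecutive terms determine the rest), the sequence is periodic with period 18.
So t[980] = t[1 + ((980-1) mod 18)] = t[8] = 16.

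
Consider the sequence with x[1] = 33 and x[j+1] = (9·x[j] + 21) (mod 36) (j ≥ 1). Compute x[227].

x[1] = 33, x[2] = 30, x[3] = 3, x[4] = 12, x[5] = 21, x[6] = 30.
Since x[6] = x[2] = 30, the sequence is eventually periodic: after a pre-period of length 1 it cycles with period 4.
For j ≥ 2, x[j] depends only on (j - 2) mod 4. (227 - 2) mod 4 = 1, so x[227] = x[3] = 3.

3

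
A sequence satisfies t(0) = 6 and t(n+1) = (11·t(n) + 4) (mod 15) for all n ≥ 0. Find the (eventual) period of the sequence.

10

We have t(0) = 6; t(1) = 10; t(2) = 9; t(3) = 13; t(4) = 12; t(5) = 1; t(6) = 0; t(7) = 4; t(8) = 3; t(9) = 7; t(10) = 6.
Since t(10) = t(0) = 6, the sequence is periodic with period 10.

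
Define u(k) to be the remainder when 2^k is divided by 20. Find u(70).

4

u(1) = 2; u(2) = 4; u(3) = 8; u(4) = 16; u(5) = 12; u(6) = 4.
Since u(6) = u(2) = 4, the sequence is eventually periodic: after a pre-period of length 1 it cycles with period 4.
For k ≥ 2, u(k) depends only on (k - 2) mod 4. (70 - 2) mod 4 = 0, so u(70) = u(2) = 4.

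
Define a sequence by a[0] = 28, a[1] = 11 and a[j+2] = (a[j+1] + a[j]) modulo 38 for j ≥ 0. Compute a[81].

Listing terms: a[0] = 28, a[1] = 11, a[2] = 1, a[3] = 12, a[4] = 13, a[5] = 25, a[6] = 0, a[7] = 25, a[8] = 25, a[9] = 12, a[10] = 37, a[11] = 11, a[12] = 10, a[13] = 21, a[14] = 31, a[15] = 14, a[16] = 7, a[17] = 21, a[18] = 28, a[19] = 11.
Since (a[18], a[19]) = (a[0], a[1]) = (28, 11) (two consecutive terms determine the rest), the sequence is periodic with period 18.
So a[81] = a[0 + ((81-0) mod 18)] = a[9] = 12.

12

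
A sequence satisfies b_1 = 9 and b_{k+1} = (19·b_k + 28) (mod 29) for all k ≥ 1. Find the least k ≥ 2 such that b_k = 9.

Listing terms: b_1 = 9,  b_2 = 25,  b_3 = 10,  b_4 = 15,  b_5 = 23,  b_6 = 1,  b_7 = 18,  b_8 = 22,  b_9 = 11,  b_{10} = 5,  b_{11} = 7,  b_{12} = 16,  b_{13} = 13,  b_{14} = 14,  b_{15} = 4,  b_{16} = 17,  b_{17} = 3,  b_{18} = 27,  b_{19} = 19,  b_{20} = 12,  b_{21} = 24,  b_{22} = 20,  b_{23} = 2,  b_{24} = 8,  b_{25} = 6,  b_{26} = 26,  b_{27} = 0,  b_{28} = 28,  b_{29} = 9.
Since b_{29} = b_1 = 9, the sequence is periodic with period 28.
The value 9 next appears (with k ≥ 2) at b_{29}.

29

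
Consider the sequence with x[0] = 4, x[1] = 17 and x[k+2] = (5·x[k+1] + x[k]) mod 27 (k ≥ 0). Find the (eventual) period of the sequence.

Computing terms: x[0] = 4, x[1] = 17, x[2] = 8, x[3] = 3, x[4] = 23, x[5] = 10, x[6] = 19, x[7] = 24, x[8] = 4, x[9] = 17.
The sequence repeats with period 8.

8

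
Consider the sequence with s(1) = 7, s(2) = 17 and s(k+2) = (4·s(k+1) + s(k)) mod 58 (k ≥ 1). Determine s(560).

47

Computing terms: s(1) = 7; s(2) = 17; s(3) = 17; s(4) = 27; s(5) = 9; s(6) = 5; s(7) = 29; s(8) = 5; s(9) = 49; s(10) = 27; s(11) = 41; s(12) = 17; s(13) = 51; s(14) = 47; s(15) = 7; s(16) = 17.
The sequence repeats with period 14.
So s(560) = s(1 + ((560-1) mod 14)) = s(14) = 47.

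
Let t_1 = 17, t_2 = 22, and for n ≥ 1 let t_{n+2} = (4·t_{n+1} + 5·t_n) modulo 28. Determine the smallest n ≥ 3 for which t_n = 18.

Computing terms: t_1 = 17; t_2 = 22; t_3 = 5; t_4 = 18; t_5 = 13; t_6 = 2; t_7 = 17; t_8 = 22.
Since (t_7, t_8) = (t_1, t_2) = (17, 22) (two consecutive terms determine the rest), the sequence is periodic with period 6.
The value 18 first appears (with n ≥ 3) at t_4.

4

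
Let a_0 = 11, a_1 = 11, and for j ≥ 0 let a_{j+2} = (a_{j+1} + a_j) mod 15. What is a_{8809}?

5

We have a_0 = 11,  a_1 = 11,  a_2 = 7,  a_3 = 3,  a_4 = 10,  a_5 = 13,  a_6 = 8,  a_7 = 6,  a_8 = 14,  a_9 = 5,  a_{10} = 4,  a_{11} = 9,  a_{12} = 13,  a_{13} = 7,  a_{14} = 5,  a_{15} = 12,  a_{16} = 2,  a_{17} = 14,  a_{18} = 1,  a_{19} = 0,  a_{20} = 1,  a_{21} = 1,  a_{22} = 2,  a_{23} = 3,  a_{24} = 5,  a_{25} = 8,  a_{26} = 13,  a_{27} = 6,  a_{28} = 4,  a_{29} = 10,  a_{30} = 14,  a_{31} = 9,  a_{32} = 8,  a_{33} = 2,  a_{34} = 10,  a_{35} = 12,  a_{36} = 7,  a_{37} = 4,  a_{38} = 11,  a_{39} = 0,  a_{40} = 11,  a_{41} = 11.
Since (a_{40}, a_{41}) = (a_0, a_1) = (11, 11) (two consecutive terms determine the rest), the sequence is periodic with period 40.
So a_{8809} = a_{0 + ((8809-0) mod 40)} = a_9 = 5.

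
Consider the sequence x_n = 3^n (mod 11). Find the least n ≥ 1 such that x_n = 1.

5

Computing terms: x_0 = 1; x_1 = 3; x_2 = 9; x_3 = 5; x_4 = 4; x_5 = 1.
Since x_5 = x_0 = 1, the sequence is periodic with period 5.
The value 1 next appears (with n ≥ 1) at x_5.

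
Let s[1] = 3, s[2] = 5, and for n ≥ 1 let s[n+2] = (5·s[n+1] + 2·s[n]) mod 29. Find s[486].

22

We have s[1] = 3, s[2] = 5, s[3] = 2, s[4] = 20, s[5] = 17, s[6] = 9, s[7] = 21, s[8] = 7, s[9] = 19, s[10] = 22, s[11] = 3, s[12] = 1, s[13] = 11, s[14] = 28, s[15] = 17, s[16] = 25, s[17] = 14, s[18] = 4, s[19] = 19, s[20] = 16, s[21] = 2, s[22] = 13, s[23] = 11, s[24] = 23, s[25] = 21, s[26] = 6, s[27] = 14, s[28] = 24, s[29] = 3, s[30] = 5.
Since (s[29], s[30]) = (s[1], s[2]) = (3, 5) (two consecutive terms determine the rest), the sequence is periodic with period 28.
So s[486] = s[1 + ((486-1) mod 28)] = s[10] = 22.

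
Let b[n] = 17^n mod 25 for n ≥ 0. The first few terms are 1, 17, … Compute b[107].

23

We have b[0] = 1, b[1] = 17, b[2] = 14, b[3] = 13, b[4] = 21, b[5] = 7, b[6] = 19, b[7] = 23, b[8] = 16, b[9] = 22, b[10] = 24, b[11] = 8, b[12] = 11, b[13] = 12, b[14] = 4, b[15] = 18, b[16] = 6, b[17] = 2, b[18] = 9, b[19] = 3, b[20] = 1.
The sequence repeats with period 20.
So b[107] = b[0 + ((107-0) mod 20)] = b[7] = 23.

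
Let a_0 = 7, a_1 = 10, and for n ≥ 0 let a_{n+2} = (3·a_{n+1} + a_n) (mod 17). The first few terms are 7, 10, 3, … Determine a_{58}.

Listing terms: a_0 = 7, a_1 = 10, a_2 = 3, a_3 = 2, a_4 = 9, a_5 = 12, a_6 = 11, a_7 = 11, a_8 = 10, a_9 = 7, a_{10} = 14, a_{11} = 15, a_{12} = 8, a_{13} = 5, a_{14} = 6, a_{15} = 6, a_{16} = 7, a_{17} = 10.
The sequence repeats with period 16.
So a_{58} = a_{0 + ((58-0) mod 16)} = a_{10} = 14.

14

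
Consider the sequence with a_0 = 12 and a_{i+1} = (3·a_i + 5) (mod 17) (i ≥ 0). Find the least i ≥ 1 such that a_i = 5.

9

a_0 = 12; a_1 = 7; a_2 = 9; a_3 = 15; a_4 = 16; a_5 = 2; a_6 = 11; a_7 = 4; a_8 = 0; a_9 = 5; a_{10} = 3; a_{11} = 14; a_{12} = 13; a_{13} = 10; a_{14} = 1; a_{15} = 8; a_{16} = 12.
Since a_{16} = a_0 = 12, the sequence is periodic with period 16.
The value 5 first appears (with i ≥ 1) at a_9.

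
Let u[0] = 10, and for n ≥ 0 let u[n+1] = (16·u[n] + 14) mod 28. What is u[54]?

We have u[0] = 10,  u[1] = 6,  u[2] = 26,  u[3] = 10.
The sequence repeats with period 3.
So u[54] = u[0 + ((54-0) mod 3)] = u[0] = 10.

10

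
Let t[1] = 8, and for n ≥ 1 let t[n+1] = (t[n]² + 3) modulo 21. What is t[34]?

7

t[1] = 8; t[2] = 4; t[3] = 19; t[4] = 7; t[5] = 10; t[6] = 19.
Since t[6] = t[3] = 19, the sequence is eventually periodic: after a pre-period of length 2 it cycles with period 3.
For n ≥ 3, t[n] depends only on (n - 3) mod 3. (34 - 3) mod 3 = 1, so t[34] = t[4] = 7.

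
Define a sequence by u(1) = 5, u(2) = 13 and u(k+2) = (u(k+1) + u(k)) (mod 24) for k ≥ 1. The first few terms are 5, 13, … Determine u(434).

13

Listing terms: u(1) = 5,  u(2) = 13,  u(3) = 18,  u(4) = 7,  u(5) = 1,  u(6) = 8,  u(7) = 9,  u(8) = 17,  u(9) = 2,  u(10) = 19,  u(11) = 21,  u(12) = 16,  u(13) = 13,  u(14) = 5,  u(15) = 18,  u(16) = 23,  u(17) = 17,  u(18) = 16,  u(19) = 9,  u(20) = 1,  u(21) = 10,  u(22) = 11,  u(23) = 21,  u(24) = 8,  u(25) = 5,  u(26) = 13.
The sequence repeats with period 24.
So u(434) = u(1 + ((434-1) mod 24)) = u(2) = 13.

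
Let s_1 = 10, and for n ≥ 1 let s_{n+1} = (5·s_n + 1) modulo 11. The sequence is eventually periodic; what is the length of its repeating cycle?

5

Listing terms: s_1 = 10, s_2 = 7, s_3 = 3, s_4 = 5, s_5 = 4, s_6 = 10.
Since s_6 = s_1 = 10, the sequence is periodic with period 5.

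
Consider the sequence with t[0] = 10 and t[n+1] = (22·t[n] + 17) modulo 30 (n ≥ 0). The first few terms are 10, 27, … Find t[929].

t[0] = 10,  t[1] = 27,  t[2] = 11,  t[3] = 19,  t[4] = 15,  t[5] = 17,  t[6] = 1,  t[7] = 9,  t[8] = 5,  t[9] = 7,  t[10] = 21,  t[11] = 29,  t[12] = 25,  t[13] = 27.
Since t[13] = t[1] = 27, the sequence is eventually periodic: after a pre-period of length 1 it cycles with period 12.
For n ≥ 1, t[n] depends only on (n - 1) mod 12. (929 - 1) mod 12 = 4, so t[929] = t[5] = 17.

17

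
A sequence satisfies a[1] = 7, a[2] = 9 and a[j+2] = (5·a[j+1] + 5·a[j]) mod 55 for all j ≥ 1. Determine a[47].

5

We have a[1] = 7,  a[2] = 9,  a[3] = 25,  a[4] = 5,  a[5] = 40,  a[6] = 5,  a[7] = 5,  a[8] = 50,  a[9] = 0,  a[10] = 30,  a[11] = 40,  a[12] = 20,  a[13] = 25,  a[14] = 5.
Since (a[13], a[14]) = (a[3], a[4]) = (25, 5) (two consecutive terms determine the rest), the sequence is eventually periodic: after a pre-period of length 2 it cycles with period 10.
For j ≥ 3, a[j] depends only on (j - 3) mod 10. (47 - 3) mod 10 = 4, so a[47] = a[7] = 5.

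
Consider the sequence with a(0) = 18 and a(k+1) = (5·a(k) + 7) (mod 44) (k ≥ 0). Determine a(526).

We have a(0) = 18, a(1) = 9, a(2) = 8, a(3) = 3, a(4) = 22, a(5) = 29, a(6) = 20, a(7) = 19, a(8) = 14, a(9) = 33, a(10) = 40, a(11) = 31, a(12) = 30, a(13) = 25, a(14) = 0, a(15) = 7, a(16) = 42, a(17) = 41, a(18) = 36, a(19) = 11, a(20) = 18.
The sequence repeats with period 20.
(526 - 0) mod 20 = 6, so a(526) = a(6) = 20.

20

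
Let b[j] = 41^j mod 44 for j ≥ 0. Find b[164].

Listing terms: b[0] = 1; b[1] = 41; b[2] = 9; b[3] = 17; b[4] = 37; b[5] = 21; b[6] = 25; b[7] = 13; b[8] = 5; b[9] = 29; b[10] = 1.
Since b[10] = b[0] = 1, the sequence is periodic with period 10.
(164 - 0) mod 10 = 4, so b[164] = b[4] = 37.

37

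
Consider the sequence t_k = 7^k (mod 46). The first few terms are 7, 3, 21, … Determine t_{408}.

39

Listing terms: t_1 = 7; t_2 = 3; t_3 = 21; t_4 = 9; t_5 = 17; t_6 = 27; t_7 = 5; t_8 = 35; t_9 = 15; t_{10} = 13; t_{11} = 45; t_{12} = 39; t_{13} = 43; t_{14} = 25; t_{15} = 37; t_{16} = 29; t_{17} = 19; t_{18} = 41; t_{19} = 11; t_{20} = 31; t_{21} = 33; t_{22} = 1; t_{23} = 7.
The sequence repeats with period 22.
(408 - 1) mod 22 = 11, so t_{408} = t_{12} = 39.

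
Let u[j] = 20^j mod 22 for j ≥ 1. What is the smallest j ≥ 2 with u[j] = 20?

6

Computing terms: u[1] = 20; u[2] = 4; u[3] = 14; u[4] = 16; u[5] = 12; u[6] = 20.
Since u[6] = u[1] = 20, the sequence is periodic with period 5.
The value 20 next appears (with j ≥ 2) at u[6].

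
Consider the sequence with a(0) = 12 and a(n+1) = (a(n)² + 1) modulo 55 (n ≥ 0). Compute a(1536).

a(0) = 12,  a(1) = 35,  a(2) = 16,  a(3) = 37,  a(4) = 50,  a(5) = 26,  a(6) = 17,  a(7) = 15,  a(8) = 6,  a(9) = 37.
Since a(9) = a(3) = 37, the sequence is eventually periodic: after a pre-period of length 3 it cycles with period 6.
For n ≥ 3, a(n) depends only on (n - 3) mod 6. (1536 - 3) mod 6 = 3, so a(1536) = a(6) = 17.

17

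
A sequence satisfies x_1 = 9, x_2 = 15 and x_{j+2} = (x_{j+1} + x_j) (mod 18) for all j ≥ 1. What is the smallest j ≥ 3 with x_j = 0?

We have x_1 = 9, x_2 = 15, x_3 = 6, x_4 = 3, x_5 = 9, x_6 = 12, x_7 = 3, x_8 = 15, x_9 = 0, x_{10} = 15, x_{11} = 15, x_{12} = 12, x_{13} = 9, x_{14} = 3, x_{15} = 12, x_{16} = 15, x_{17} = 9, x_{18} = 6, x_{19} = 15, x_{20} = 3, x_{21} = 0, x_{22} = 3, x_{23} = 3, x_{24} = 6, x_{25} = 9, x_{26} = 15.
Since (x_{25}, x_{26}) = (x_1, x_2) = (9, 15) (two consecutive terms determine the rest), the sequence is periodic with period 24.
The value 0 first appears (with j ≥ 3) at x_9.

9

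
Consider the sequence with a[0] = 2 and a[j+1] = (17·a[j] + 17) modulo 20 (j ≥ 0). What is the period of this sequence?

4

We have a[0] = 2; a[1] = 11; a[2] = 4; a[3] = 5; a[4] = 2.
The sequence repeats with period 4.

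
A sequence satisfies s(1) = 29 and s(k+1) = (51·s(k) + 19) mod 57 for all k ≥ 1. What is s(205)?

We have s(1) = 29; s(2) = 16; s(3) = 37; s(4) = 25; s(5) = 40; s(6) = 7; s(7) = 34; s(8) = 43; s(9) = 46; s(10) = 28; s(11) = 22; s(12) = 1; s(13) = 13; s(14) = 55; s(15) = 31; s(16) = 4; s(17) = 52; s(18) = 49; s(19) = 10; s(20) = 16.
Since s(20) = s(2) = 16, the sequence is eventually periodic: after a pre-period of length 1 it cycles with period 18.
For k ≥ 2, s(k) depends only on (k - 2) mod 18. (205 - 2) mod 18 = 5, so s(205) = s(7) = 34.

34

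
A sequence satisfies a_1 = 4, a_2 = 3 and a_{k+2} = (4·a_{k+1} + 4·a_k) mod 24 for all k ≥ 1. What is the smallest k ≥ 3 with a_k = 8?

5

a_1 = 4; a_2 = 3; a_3 = 4; a_4 = 4; a_5 = 8; a_6 = 0; a_7 = 8; a_8 = 8; a_9 = 16; a_{10} = 0; a_{11} = 16; a_{12} = 16; a_{13} = 8; a_{14} = 0.
Since (a_{13}, a_{14}) = (a_5, a_6) = (8, 0) (two consecutive terms determine the rest), the sequence is eventually periodic: after a pre-period of length 4 it cycles with period 8.
The value 8 first appears (with k ≥ 3) at a_5.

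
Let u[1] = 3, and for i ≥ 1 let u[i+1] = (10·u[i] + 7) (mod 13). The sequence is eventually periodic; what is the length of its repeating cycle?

Computing terms: u[1] = 3,  u[2] = 11,  u[3] = 0,  u[4] = 7,  u[5] = 12,  u[6] = 10,  u[7] = 3.
Since u[7] = u[1] = 3, the sequence is periodic with period 6.

6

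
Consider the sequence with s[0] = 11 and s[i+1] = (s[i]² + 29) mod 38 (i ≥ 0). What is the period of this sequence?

s[0] = 11,  s[1] = 36,  s[2] = 33,  s[3] = 16,  s[4] = 19,  s[5] = 10,  s[6] = 15,  s[7] = 26,  s[8] = 21,  s[9] = 14,  s[10] = 35,  s[11] = 0,  s[12] = 29,  s[13] = 34,  s[14] = 7,  s[15] = 2,  s[16] = 33.
Since s[16] = s[2] = 33, the sequence is eventually periodic: after a pre-period of length 2 it cycles with period 14.

14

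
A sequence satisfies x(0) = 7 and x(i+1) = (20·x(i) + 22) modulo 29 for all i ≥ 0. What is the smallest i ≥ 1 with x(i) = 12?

x(0) = 7, x(1) = 17, x(2) = 14, x(3) = 12, x(4) = 1, x(5) = 13, x(6) = 21, x(7) = 7.
The sequence repeats with period 7.
The value 12 first appears (with i ≥ 1) at x(3).

3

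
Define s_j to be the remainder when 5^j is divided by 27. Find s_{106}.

Listing terms: s_1 = 5, s_2 = 25, s_3 = 17, s_4 = 4, s_5 = 20, s_6 = 19, s_7 = 14, s_8 = 16, s_9 = 26, s_{10} = 22, s_{11} = 2, s_{12} = 10, s_{13} = 23, s_{14} = 7, s_{15} = 8, s_{16} = 13, s_{17} = 11, s_{18} = 1, s_{19} = 5.
Since s_{19} = s_1 = 5, the sequence is periodic with period 18.
(106 - 1) mod 18 = 15, so s_{106} = s_{16} = 13.

13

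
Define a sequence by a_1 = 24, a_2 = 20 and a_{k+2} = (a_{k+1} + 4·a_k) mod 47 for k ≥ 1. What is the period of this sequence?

We have a_1 = 24; a_2 = 20; a_3 = 22; a_4 = 8; a_5 = 2; a_6 = 34; a_7 = 42; a_8 = 37; a_9 = 17; a_{10} = 24; a_{11} = 45; a_{12} = 0; a_{13} = 39; a_{14} = 39; a_{15} = 7; a_{16} = 22; a_{17} = 3; a_{18} = 44; a_{19} = 9; a_{20} = 44; a_{21} = 33; a_{22} = 21; a_{23} = 12; a_{24} = 2; a_{25} = 3; a_{26} = 11; a_{27} = 23; a_{28} = 20; a_{29} = 18; a_{30} = 4; a_{31} = 29; a_{32} = 45; a_{33} = 20; a_{34} = 12; a_{35} = 45; a_{36} = 46; a_{37} = 38; a_{38} = 34; a_{39} = 45; a_{40} = 40; a_{41} = 32; a_{42} = 4; a_{43} = 38; a_{44} = 7; a_{45} = 18; a_{46} = 46; a_{47} = 24; a_{48} = 20.
Since (a_{47}, a_{48}) = (a_1, a_2) = (24, 20) (two consecutive terms determine the rest), the sequence is periodic with period 46.

46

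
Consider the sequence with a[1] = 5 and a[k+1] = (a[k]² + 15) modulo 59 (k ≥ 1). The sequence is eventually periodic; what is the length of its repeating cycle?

7

a[1] = 5, a[2] = 40, a[3] = 22, a[4] = 27, a[5] = 36, a[6] = 13, a[7] = 7, a[8] = 5.
The sequence repeats with period 7.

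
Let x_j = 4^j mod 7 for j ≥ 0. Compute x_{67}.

4

Computing terms: x_0 = 1, x_1 = 4, x_2 = 2, x_3 = 1.
The sequence repeats with period 3.
So x_{67} = x_{0 + ((67-0) mod 3)} = x_1 = 4.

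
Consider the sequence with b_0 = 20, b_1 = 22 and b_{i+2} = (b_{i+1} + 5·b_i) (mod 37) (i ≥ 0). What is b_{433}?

22

Listing terms: b_0 = 20, b_1 = 22, b_2 = 11, b_3 = 10, b_4 = 28, b_5 = 4, b_6 = 33, b_7 = 16, b_8 = 33, b_9 = 2, b_{10} = 19, b_{11} = 29, b_{12} = 13, b_{13} = 10, b_{14} = 1, b_{15} = 14, b_{16} = 19, b_{17} = 15, b_{18} = 36, b_{19} = 0, b_{20} = 32, b_{21} = 32, b_{22} = 7, b_{23} = 19, b_{24} = 17, b_{25} = 1, b_{26} = 12, b_{27} = 17, b_{28} = 3, b_{29} = 14, b_{30} = 29, b_{31} = 25, b_{32} = 22, b_{33} = 36, b_{34} = 35, b_{35} = 30, b_{36} = 20, b_{37} = 22.
Since (b_{36}, b_{37}) = (b_0, b_1) = (20, 22) (two consecutive terms determine the rest), the sequence is periodic with period 36.
(433 - 0) mod 36 = 1, so b_{433} = b_1 = 22.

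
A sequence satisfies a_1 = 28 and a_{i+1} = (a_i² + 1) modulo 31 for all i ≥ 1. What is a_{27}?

8

Listing terms: a_1 = 28; a_2 = 10; a_3 = 8; a_4 = 3; a_5 = 10.
Since a_5 = a_2 = 10, the sequence is eventually periodic: after a pre-period of length 1 it cycles with period 3.
For i ≥ 2, a_i depends only on (i - 2) mod 3. (27 - 2) mod 3 = 1, so a_{27} = a_3 = 8.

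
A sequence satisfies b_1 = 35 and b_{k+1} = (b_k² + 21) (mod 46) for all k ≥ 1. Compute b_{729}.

33

Listing terms: b_1 = 35,  b_2 = 4,  b_3 = 37,  b_4 = 10,  b_5 = 29,  b_6 = 34,  b_7 = 27,  b_8 = 14,  b_9 = 33,  b_{10} = 6,  b_{11} = 11,  b_{12} = 4.
Since b_{12} = b_2 = 4, the sequence is eventually periodic: after a pre-period of length 1 it cycles with period 10.
For k ≥ 2, b_k depends only on (k - 2) mod 10. (729 - 2) mod 10 = 7, so b_{729} = b_9 = 33.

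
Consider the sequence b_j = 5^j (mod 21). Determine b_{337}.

We have b_0 = 1; b_1 = 5; b_2 = 4; b_3 = 20; b_4 = 16; b_5 = 17; b_6 = 1.
Since b_6 = b_0 = 1, the sequence is periodic with period 6.
So b_{337} = b_{0 + ((337-0) mod 6)} = b_1 = 5.

5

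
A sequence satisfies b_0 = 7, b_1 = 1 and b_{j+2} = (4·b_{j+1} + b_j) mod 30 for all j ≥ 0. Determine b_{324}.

11

b_0 = 7, b_1 = 1, b_2 = 11, b_3 = 15, b_4 = 11, b_5 = 29, b_6 = 7, b_7 = 27, b_8 = 25, b_9 = 7, b_{10} = 23, b_{11} = 9, b_{12} = 29, b_{13} = 5, b_{14} = 19, b_{15} = 21, b_{16} = 13, b_{17} = 13, b_{18} = 5, b_{19} = 3, b_{20} = 17, b_{21} = 11, b_{22} = 1, b_{23} = 15, b_{24} = 1, b_{25} = 19, b_{26} = 17, b_{27} = 27, b_{28} = 5, b_{29} = 17, b_{30} = 13, b_{31} = 9, b_{32} = 19, b_{33} = 25, b_{34} = 29, b_{35} = 21, b_{36} = 23, b_{37} = 23, b_{38} = 25, b_{39} = 3, b_{40} = 7, b_{41} = 1.
Since (b_{40}, b_{41}) = (b_0, b_1) = (7, 1) (two consecutive terms determine the rest), the sequence is periodic with period 40.
So b_{324} = b_{0 + ((324-0) mod 40)} = b_4 = 11.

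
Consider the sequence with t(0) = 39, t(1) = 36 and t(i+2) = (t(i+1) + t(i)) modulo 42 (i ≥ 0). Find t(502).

t(0) = 39, t(1) = 36, t(2) = 33, t(3) = 27, t(4) = 18, t(5) = 3, t(6) = 21, t(7) = 24, t(8) = 3, t(9) = 27, t(10) = 30, t(11) = 15, t(12) = 3, t(13) = 18, t(14) = 21, t(15) = 39, t(16) = 18, t(17) = 15, t(18) = 33, t(19) = 6, t(20) = 39, t(21) = 3, t(22) = 0, t(23) = 3, t(24) = 3, t(25) = 6, t(26) = 9, t(27) = 15, t(28) = 24, t(29) = 39, t(30) = 21, t(31) = 18, t(32) = 39, t(33) = 15, t(34) = 12, t(35) = 27, t(36) = 39, t(37) = 24, t(38) = 21, t(39) = 3, t(40) = 24, t(41) = 27, t(42) = 9, t(43) = 36, t(44) = 3, t(45) = 39, t(46) = 0, t(47) = 39, t(48) = 39, t(49) = 36.
The sequence repeats with period 48.
(502 - 0) mod 48 = 22, so t(502) = t(22) = 0.

0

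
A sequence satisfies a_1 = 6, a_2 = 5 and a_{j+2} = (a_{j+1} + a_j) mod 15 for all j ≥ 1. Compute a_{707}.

We have a_1 = 6, a_2 = 5, a_3 = 11, a_4 = 1, a_5 = 12, a_6 = 13, a_7 = 10, a_8 = 8, a_9 = 3, a_{10} = 11, a_{11} = 14, a_{12} = 10, a_{13} = 9, a_{14} = 4, a_{15} = 13, a_{16} = 2, a_{17} = 0, a_{18} = 2, a_{19} = 2, a_{20} = 4, a_{21} = 6, a_{22} = 10, a_{23} = 1, a_{24} = 11, a_{25} = 12, a_{26} = 8, a_{27} = 5, a_{28} = 13, a_{29} = 3, a_{30} = 1, a_{31} = 4, a_{32} = 5, a_{33} = 9, a_{34} = 14, a_{35} = 8, a_{36} = 7, a_{37} = 0, a_{38} = 7, a_{39} = 7, a_{40} = 14, a_{41} = 6, a_{42} = 5.
The sequence repeats with period 40.
So a_{707} = a_{1 + ((707-1) mod 40)} = a_{27} = 5.

5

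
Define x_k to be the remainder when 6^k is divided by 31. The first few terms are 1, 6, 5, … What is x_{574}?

Listing terms: x_0 = 1,  x_1 = 6,  x_2 = 5,  x_3 = 30,  x_4 = 25,  x_5 = 26,  x_6 = 1.
The sequence repeats with period 6.
(574 - 0) mod 6 = 4, so x_{574} = x_4 = 25.

25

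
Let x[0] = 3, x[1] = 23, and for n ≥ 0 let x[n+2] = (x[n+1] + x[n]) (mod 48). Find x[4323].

Listing terms: x[0] = 3, x[1] = 23, x[2] = 26, x[3] = 1, x[4] = 27, x[5] = 28, x[6] = 7, x[7] = 35, x[8] = 42, x[9] = 29, x[10] = 23, x[11] = 4, x[12] = 27, x[13] = 31, x[14] = 10, x[15] = 41, x[16] = 3, x[17] = 44, x[18] = 47, x[19] = 43, x[20] = 42, x[21] = 37, x[22] = 31, x[23] = 20, x[24] = 3, x[25] = 23.
Since (x[24], x[25]) = (x[0], x[1]) = (3, 23) (two consecutive terms determine the rest), the sequence is periodic with period 24.
(4323 - 0) mod 24 = 3, so x[4323] = x[3] = 1.

1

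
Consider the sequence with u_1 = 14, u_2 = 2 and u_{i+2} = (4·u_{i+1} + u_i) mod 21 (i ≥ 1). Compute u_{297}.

14

Computing terms: u_1 = 14, u_2 = 2, u_3 = 1, u_4 = 6, u_5 = 4, u_6 = 1, u_7 = 8, u_8 = 12, u_9 = 14, u_{10} = 5, u_{11} = 13, u_{12} = 15, u_{13} = 10, u_{14} = 13, u_{15} = 20, u_{16} = 9, u_{17} = 14, u_{18} = 2.
Since (u_{17}, u_{18}) = (u_1, u_2) = (14, 2) (two consecutive terms determine the rest), the sequence is periodic with period 16.
So u_{297} = u_{1 + ((297-1) mod 16)} = u_9 = 14.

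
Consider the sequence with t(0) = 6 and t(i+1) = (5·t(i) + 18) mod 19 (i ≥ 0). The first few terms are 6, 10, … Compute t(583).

2

We have t(0) = 6; t(1) = 10; t(2) = 11; t(3) = 16; t(4) = 3; t(5) = 14; t(6) = 12; t(7) = 2; t(8) = 9; t(9) = 6.
The sequence repeats with period 9.
(583 - 0) mod 9 = 7, so t(583) = t(7) = 2.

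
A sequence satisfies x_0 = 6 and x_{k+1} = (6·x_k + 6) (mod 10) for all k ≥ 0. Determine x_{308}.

Computing terms: x_0 = 6; x_1 = 2; x_2 = 8; x_3 = 4; x_4 = 0; x_5 = 6.
The sequence repeats with period 5.
So x_{308} = x_{0 + ((308-0) mod 5)} = x_3 = 4.

4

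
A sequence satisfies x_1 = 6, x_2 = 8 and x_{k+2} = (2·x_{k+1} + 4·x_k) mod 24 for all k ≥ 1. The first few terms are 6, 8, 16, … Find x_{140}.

Computing terms: x_1 = 6; x_2 = 8; x_3 = 16; x_4 = 16; x_5 = 0; x_6 = 16; x_7 = 8; x_8 = 8; x_9 = 0; x_{10} = 8; x_{11} = 16.
Since (x_{10}, x_{11}) = (x_2, x_3) = (8, 16) (two consecutive terms determine the rest), the sequence is eventually periodic: after a pre-period of length 1 it cycles with period 8.
For k ≥ 2, x_k depends only on (k - 2) mod 8. (140 - 2) mod 8 = 2, so x_{140} = x_4 = 16.

16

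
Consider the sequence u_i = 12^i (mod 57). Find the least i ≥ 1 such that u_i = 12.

1

Computing terms: u_0 = 1,  u_1 = 12,  u_2 = 30,  u_3 = 18,  u_4 = 45,  u_5 = 27,  u_6 = 39,  u_7 = 12.
Since u_7 = u_1 = 12, the sequence is eventually periodic: after a pre-period of length 1 it cycles with period 6.
The value 12 first appears (with i ≥ 1) at u_1.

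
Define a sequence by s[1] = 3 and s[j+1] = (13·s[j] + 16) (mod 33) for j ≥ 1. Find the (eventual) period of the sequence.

s[1] = 3, s[2] = 22, s[3] = 5, s[4] = 15, s[5] = 13, s[6] = 20, s[7] = 12, s[8] = 7, s[9] = 8, s[10] = 21, s[11] = 25, s[12] = 11, s[13] = 27, s[14] = 4, s[15] = 2, s[16] = 9, s[17] = 1, s[18] = 29, s[19] = 30, s[20] = 10, s[21] = 14, s[22] = 0, s[23] = 16, s[24] = 26, s[25] = 24, s[26] = 31, s[27] = 23, s[28] = 18, s[29] = 19, s[30] = 32, s[31] = 3.
The sequence repeats with period 30.

30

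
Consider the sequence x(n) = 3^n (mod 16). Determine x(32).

Computing terms: x(1) = 3,  x(2) = 9,  x(3) = 11,  x(4) = 1,  x(5) = 3.
Since x(5) = x(1) = 3, the sequence is periodic with period 4.
So x(32) = x(1 + ((32-1) mod 4)) = x(4) = 1.

1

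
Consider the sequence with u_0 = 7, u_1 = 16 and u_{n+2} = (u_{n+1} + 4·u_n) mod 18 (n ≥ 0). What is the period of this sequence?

24

u_0 = 7, u_1 = 16, u_2 = 8, u_3 = 0, u_4 = 14, u_5 = 14, u_6 = 16, u_7 = 0, u_8 = 10, u_9 = 10, u_{10} = 14, u_{11} = 0, u_{12} = 2, u_{13} = 2, u_{14} = 10, u_{15} = 0, u_{16} = 4, u_{17} = 4, u_{18} = 2, u_{19} = 0, u_{20} = 8, u_{21} = 8, u_{22} = 4, u_{23} = 0, u_{24} = 16, u_{25} = 16, u_{26} = 8.
Since (u_{25}, u_{26}) = (u_1, u_2) = (16, 8) (two consecutive terms determine the rest), the sequence is eventually periodic: after a pre-period of length 1 it cycles with period 24.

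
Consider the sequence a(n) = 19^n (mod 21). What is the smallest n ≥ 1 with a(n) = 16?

4

Listing terms: a(0) = 1, a(1) = 19, a(2) = 4, a(3) = 13, a(4) = 16, a(5) = 10, a(6) = 1.
Since a(6) = a(0) = 1, the sequence is periodic with period 6.
The value 16 first appears (with n ≥ 1) at a(4).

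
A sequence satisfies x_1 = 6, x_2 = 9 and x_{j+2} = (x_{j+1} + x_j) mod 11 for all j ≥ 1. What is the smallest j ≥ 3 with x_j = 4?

3

Computing terms: x_1 = 6; x_2 = 9; x_3 = 4; x_4 = 2; x_5 = 6; x_6 = 8; x_7 = 3; x_8 = 0; x_9 = 3; x_{10} = 3; x_{11} = 6; x_{12} = 9.
Since (x_{11}, x_{12}) = (x_1, x_2) = (6, 9) (two consecutive terms determine the rest), the sequence is periodic with period 10.
The value 4 first appears (with j ≥ 3) at x_3.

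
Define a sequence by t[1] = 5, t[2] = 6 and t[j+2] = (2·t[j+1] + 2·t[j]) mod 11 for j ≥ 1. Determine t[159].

Listing terms: t[1] = 5,  t[2] = 6,  t[3] = 0,  t[4] = 1,  t[5] = 2,  t[6] = 6,  t[7] = 5,  t[8] = 0,  t[9] = 10,  t[10] = 9,  t[11] = 5,  t[12] = 6.
The sequence repeats with period 10.
So t[159] = t[1 + ((159-1) mod 10)] = t[9] = 10.

10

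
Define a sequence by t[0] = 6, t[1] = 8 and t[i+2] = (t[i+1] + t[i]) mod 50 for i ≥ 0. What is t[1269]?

We have t[0] = 6,  t[1] = 8,  t[2] = 14,  t[3] = 22,  t[4] = 36,  t[5] = 8,  t[6] = 44,  t[7] = 2,  t[8] = 46,  t[9] = 48,  t[10] = 44,  t[11] = 42,  t[12] = 36,  t[13] = 28,  t[14] = 14,  t[15] = 42,  t[16] = 6,  t[17] = 48,  t[18] = 4,  t[19] = 2,  t[20] = 6,  t[21] = 8.
Since (t[20], t[21]) = (t[0], t[1]) = (6, 8) (two consecutive terms determine the rest), the sequence is periodic with period 20.
So t[1269] = t[0 + ((1269-0) mod 20)] = t[9] = 48.

48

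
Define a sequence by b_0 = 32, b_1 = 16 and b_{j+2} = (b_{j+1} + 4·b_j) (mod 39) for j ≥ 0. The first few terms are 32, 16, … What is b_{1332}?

We have b_0 = 32; b_1 = 16; b_2 = 27; b_3 = 13; b_4 = 4; b_5 = 17; b_6 = 33; b_7 = 23; b_8 = 38; b_9 = 13; b_{10} = 9; b_{11} = 22; b_{12} = 19; b_{13} = 29; b_{14} = 27; b_{15} = 26; b_{16} = 17; b_{17} = 4; b_{18} = 33; b_{19} = 10; b_{20} = 25; b_{21} = 26; b_{22} = 9; b_{23} = 35; b_{24} = 32; b_{25} = 16.
The sequence repeats with period 24.
(1332 - 0) mod 24 = 12, so b_{1332} = b_{12} = 19.

19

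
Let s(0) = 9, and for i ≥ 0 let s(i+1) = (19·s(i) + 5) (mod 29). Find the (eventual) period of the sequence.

28

Listing terms: s(0) = 9, s(1) = 2, s(2) = 14, s(3) = 10, s(4) = 21, s(5) = 27, s(6) = 25, s(7) = 16, s(8) = 19, s(9) = 18, s(10) = 28, s(11) = 15, s(12) = 0, s(13) = 5, s(14) = 13, s(15) = 20, s(16) = 8, s(17) = 12, s(18) = 1, s(19) = 24, s(20) = 26, s(21) = 6, s(22) = 3, s(23) = 4, s(24) = 23, s(25) = 7, s(26) = 22, s(27) = 17, s(28) = 9.
The sequence repeats with period 28.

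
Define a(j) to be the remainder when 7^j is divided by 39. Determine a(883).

19

Computing terms: a(1) = 7,  a(2) = 10,  a(3) = 31,  a(4) = 22,  a(5) = 37,  a(6) = 25,  a(7) = 19,  a(8) = 16,  a(9) = 34,  a(10) = 4,  a(11) = 28,  a(12) = 1,  a(13) = 7.
Since a(13) = a(1) = 7, the sequence is periodic with period 12.
So a(883) = a(1 + ((883-1) mod 12)) = a(7) = 19.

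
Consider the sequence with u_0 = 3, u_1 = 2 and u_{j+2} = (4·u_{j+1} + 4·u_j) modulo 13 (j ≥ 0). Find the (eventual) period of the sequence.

21

u_0 = 3, u_1 = 2, u_2 = 7, u_3 = 10, u_4 = 3, u_5 = 0, u_6 = 12, u_7 = 9, u_8 = 6, u_9 = 8, u_{10} = 4, u_{11} = 9, u_{12} = 0, u_{13} = 10, u_{14} = 1, u_{15} = 5, u_{16} = 11, u_{17} = 12, u_{18} = 1, u_{19} = 0, u_{20} = 4, u_{21} = 3, u_{22} = 2.
Since (u_{21}, u_{22}) = (u_0, u_1) = (3, 2) (two consecutive terms determine the rest), the sequence is periodic with period 21.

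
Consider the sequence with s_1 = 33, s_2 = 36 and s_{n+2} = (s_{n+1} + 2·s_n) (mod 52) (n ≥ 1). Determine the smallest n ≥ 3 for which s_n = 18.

Listing terms: s_1 = 33,  s_2 = 36,  s_3 = 50,  s_4 = 18,  s_5 = 14,  s_6 = 50,  s_7 = 26,  s_8 = 22,  s_9 = 22,  s_{10} = 14,  s_{11} = 6,  s_{12} = 34,  s_{13} = 46,  s_{14} = 10,  s_{15} = 50,  s_{16} = 18.
Since (s_{15}, s_{16}) = (s_3, s_4) = (50, 18) (two consecutive terms determine the rest), the sequence is eventually periodic: after a pre-period of length 2 it cycles with period 12.
The value 18 first appears (with n ≥ 3) at s_4.

4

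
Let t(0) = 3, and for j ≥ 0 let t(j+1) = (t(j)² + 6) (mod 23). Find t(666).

Listing terms: t(0) = 3, t(1) = 15, t(2) = 1, t(3) = 7, t(4) = 9, t(5) = 18, t(6) = 8, t(7) = 1.
Since t(7) = t(2) = 1, the sequence is eventually periodic: after a pre-period of length 2 it cycles with period 5.
For j ≥ 2, t(j) depends only on (j - 2) mod 5. (666 - 2) mod 5 = 4, so t(666) = t(6) = 8.

8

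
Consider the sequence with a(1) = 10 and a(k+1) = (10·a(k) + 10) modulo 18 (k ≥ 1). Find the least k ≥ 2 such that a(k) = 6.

a(1) = 10; a(2) = 2; a(3) = 12; a(4) = 4; a(5) = 14; a(6) = 6; a(7) = 16; a(8) = 8; a(9) = 0; a(10) = 10.
The sequence repeats with period 9.
The value 6 first appears (with k ≥ 2) at a(6).

6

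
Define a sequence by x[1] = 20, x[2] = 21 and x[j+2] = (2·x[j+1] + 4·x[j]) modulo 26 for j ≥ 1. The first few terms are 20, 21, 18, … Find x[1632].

2

We have x[1] = 20, x[2] = 21, x[3] = 18, x[4] = 16, x[5] = 0, x[6] = 12, x[7] = 24, x[8] = 18, x[9] = 2, x[10] = 24, x[11] = 4, x[12] = 0, x[13] = 16, x[14] = 6, x[15] = 24, x[16] = 20, x[17] = 6, x[18] = 14, x[19] = 0, x[20] = 4, x[21] = 8, x[22] = 6, x[23] = 18, x[24] = 8, x[25] = 10, x[26] = 0, x[27] = 14, x[28] = 2, x[29] = 8, x[30] = 24, x[31] = 2, x[32] = 22, x[33] = 0, x[34] = 10, x[35] = 20, x[36] = 2, x[37] = 6, x[38] = 20, x[39] = 12, x[40] = 0, x[41] = 22, x[42] = 18, x[43] = 20, x[44] = 8, x[45] = 18, x[46] = 16.
Since (x[45], x[46]) = (x[3], x[4]) = (18, 16) (two consecutive terms determine the rest), the sequence is eventually periodic: after a pre-period of length 2 it cycles with period 42.
For j ≥ 3, x[j] depends only on (j - 3) mod 42. (1632 - 3) mod 42 = 33, so x[1632] = x[36] = 2.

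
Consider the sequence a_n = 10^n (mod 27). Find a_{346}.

a_0 = 1,  a_1 = 10,  a_2 = 19,  a_3 = 1.
The sequence repeats with period 3.
So a_{346} = a_{0 + ((346-0) mod 3)} = a_1 = 10.

10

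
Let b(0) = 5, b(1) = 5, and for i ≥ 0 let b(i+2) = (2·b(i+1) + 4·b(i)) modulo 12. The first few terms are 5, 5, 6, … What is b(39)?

4

b(0) = 5, b(1) = 5, b(2) = 6, b(3) = 8, b(4) = 4, b(5) = 4, b(6) = 0, b(7) = 4, b(8) = 8, b(9) = 8, b(10) = 0, b(11) = 8, b(12) = 4.
Since (b(11), b(12)) = (b(3), b(4)) = (8, 4) (two consecutive terms determine the rest), the sequence is eventually periodic: after a pre-period of length 3 it cycles with period 8.
For i ≥ 3, b(i) depends only on (i - 3) mod 8. (39 - 3) mod 8 = 4, so b(39) = b(7) = 4.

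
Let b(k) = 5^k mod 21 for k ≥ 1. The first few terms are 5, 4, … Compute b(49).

Listing terms: b(1) = 5,  b(2) = 4,  b(3) = 20,  b(4) = 16,  b(5) = 17,  b(6) = 1,  b(7) = 5.
The sequence repeats with period 6.
(49 - 1) mod 6 = 0, so b(49) = b(1) = 5.

5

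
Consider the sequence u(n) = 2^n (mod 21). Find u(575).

11

We have u(0) = 1,  u(1) = 2,  u(2) = 4,  u(3) = 8,  u(4) = 16,  u(5) = 11,  u(6) = 1.
The sequence repeats with period 6.
So u(575) = u(0 + ((575-0) mod 6)) = u(5) = 11.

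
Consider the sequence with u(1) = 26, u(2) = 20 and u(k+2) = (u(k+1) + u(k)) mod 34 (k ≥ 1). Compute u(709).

16

Computing terms: u(1) = 26; u(2) = 20; u(3) = 12; u(4) = 32; u(5) = 10; u(6) = 8; u(7) = 18; u(8) = 26; u(9) = 10; u(10) = 2; u(11) = 12; u(12) = 14; u(13) = 26; u(14) = 6; u(15) = 32; u(16) = 4; u(17) = 2; u(18) = 6; u(19) = 8; u(20) = 14; u(21) = 22; u(22) = 2; u(23) = 24; u(24) = 26; u(25) = 16; u(26) = 8; u(27) = 24; u(28) = 32; u(29) = 22; u(30) = 20; u(31) = 8; u(32) = 28; u(33) = 2; u(34) = 30; u(35) = 32; u(36) = 28; u(37) = 26; u(38) = 20.
The sequence repeats with period 36.
So u(709) = u(1 + ((709-1) mod 36)) = u(25) = 16.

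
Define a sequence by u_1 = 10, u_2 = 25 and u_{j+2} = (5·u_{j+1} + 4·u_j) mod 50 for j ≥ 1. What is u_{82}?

25

Listing terms: u_1 = 10; u_2 = 25; u_3 = 15; u_4 = 25; u_5 = 35; u_6 = 25; u_7 = 15.
Since (u_6, u_7) = (u_2, u_3) = (25, 15) (two consecutive terms determine the rest), the sequence is eventually periodic: after a pre-period of length 1 it cycles with period 4.
For j ≥ 2, u_j depends only on (j - 2) mod 4. (82 - 2) mod 4 = 0, so u_{82} = u_2 = 25.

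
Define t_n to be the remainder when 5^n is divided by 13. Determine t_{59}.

8

t_0 = 1,  t_1 = 5,  t_2 = 12,  t_3 = 8,  t_4 = 1.
Since t_4 = t_0 = 1, the sequence is periodic with period 4.
So t_{59} = t_{0 + ((59-0) mod 4)} = t_3 = 8.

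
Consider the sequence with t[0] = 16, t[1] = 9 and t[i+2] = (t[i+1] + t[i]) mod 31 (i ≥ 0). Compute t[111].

15

t[0] = 16; t[1] = 9; t[2] = 25; t[3] = 3; t[4] = 28; t[5] = 0; t[6] = 28; t[7] = 28; t[8] = 25; t[9] = 22; t[10] = 16; t[11] = 7; t[12] = 23; t[13] = 30; t[14] = 22; t[15] = 21; t[16] = 12; t[17] = 2; t[18] = 14; t[19] = 16; t[20] = 30; t[21] = 15; t[22] = 14; t[23] = 29; t[24] = 12; t[25] = 10; t[26] = 22; t[27] = 1; t[28] = 23; t[29] = 24; t[30] = 16; t[31] = 9.
The sequence repeats with period 30.
(111 - 0) mod 30 = 21, so t[111] = t[21] = 15.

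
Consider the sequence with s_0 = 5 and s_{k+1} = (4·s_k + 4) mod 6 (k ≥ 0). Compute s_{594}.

2

Computing terms: s_0 = 5,  s_1 = 0,  s_2 = 4,  s_3 = 2,  s_4 = 0.
Since s_4 = s_1 = 0, the sequence is eventually periodic: after a pre-period of length 1 it cycles with period 3.
For k ≥ 1, s_k depends only on (k - 1) mod 3. (594 - 1) mod 3 = 2, so s_{594} = s_3 = 2.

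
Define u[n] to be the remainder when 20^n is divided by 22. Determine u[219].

16

u[0] = 1, u[1] = 20, u[2] = 4, u[3] = 14, u[4] = 16, u[5] = 12, u[6] = 20.
Since u[6] = u[1] = 20, the sequence is eventually periodic: after a pre-period of length 1 it cycles with period 5.
For n ≥ 1, u[n] depends only on (n - 1) mod 5. (219 - 1) mod 5 = 3, so u[219] = u[4] = 16.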